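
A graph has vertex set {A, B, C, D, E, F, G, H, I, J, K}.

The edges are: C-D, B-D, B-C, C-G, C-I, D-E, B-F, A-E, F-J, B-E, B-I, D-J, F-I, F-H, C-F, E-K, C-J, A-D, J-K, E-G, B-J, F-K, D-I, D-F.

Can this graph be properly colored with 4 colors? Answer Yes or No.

B, C, D, F, J are mutually adjacent (a clique of size 5), so at least 5 colors are needed.
So 4 colors are not enough.

No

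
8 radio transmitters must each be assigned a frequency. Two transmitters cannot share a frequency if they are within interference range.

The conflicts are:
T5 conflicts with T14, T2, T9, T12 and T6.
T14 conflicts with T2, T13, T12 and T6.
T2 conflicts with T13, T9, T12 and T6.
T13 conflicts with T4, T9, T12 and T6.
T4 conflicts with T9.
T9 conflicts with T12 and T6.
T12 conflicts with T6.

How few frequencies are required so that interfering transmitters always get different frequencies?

5

T2, T13, T9, T12, T6 are mutually in conflict, so at least 5 frequencies are needed.
A valid assignment using 5 frequencies: T5=3, T14=2, T2=5, T13=3, T4=1, T9=2, T12=4, T6=1. No two conflicting transmitters share a frequency.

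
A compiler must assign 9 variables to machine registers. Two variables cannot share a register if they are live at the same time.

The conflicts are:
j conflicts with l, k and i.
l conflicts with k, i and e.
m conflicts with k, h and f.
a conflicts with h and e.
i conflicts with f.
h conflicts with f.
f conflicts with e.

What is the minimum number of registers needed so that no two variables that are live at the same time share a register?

j, l, i pairwise conflict, so at least 3 registers are needed.
A valid assignment using 3 registers: j=3, l=1, m=3, a=1, k=2, i=2, h=2, f=1, e=2. Every pair that conflicts lands in different registers.

3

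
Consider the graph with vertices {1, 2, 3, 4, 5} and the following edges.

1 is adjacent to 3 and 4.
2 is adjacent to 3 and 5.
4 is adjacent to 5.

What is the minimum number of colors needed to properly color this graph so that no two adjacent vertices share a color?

The cycle 4-1-3-2-5-4 has odd length 5, so it cannot be 2-colored; at least 3 colors are needed.
One proper 3-coloring: 1=blue, 2=blue, 3=red, 4=green, 5=red. Every edge joins two different colors.

3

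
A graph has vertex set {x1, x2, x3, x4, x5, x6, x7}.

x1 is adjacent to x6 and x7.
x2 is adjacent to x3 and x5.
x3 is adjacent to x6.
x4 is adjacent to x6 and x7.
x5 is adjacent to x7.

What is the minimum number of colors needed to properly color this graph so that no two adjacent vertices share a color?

2

x4 and x6 are adjacent, so at least 2 colors are needed.
A valid assignment using 2 colors: x1=2, x2=1, x3=2, x4=2, x5=2, x6=1, x7=1. No two adjacent vertices share a color.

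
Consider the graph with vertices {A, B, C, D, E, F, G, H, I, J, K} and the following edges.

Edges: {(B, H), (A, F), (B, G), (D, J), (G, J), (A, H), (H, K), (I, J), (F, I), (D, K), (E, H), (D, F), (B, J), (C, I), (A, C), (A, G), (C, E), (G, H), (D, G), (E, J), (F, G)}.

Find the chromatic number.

D, F, G form a triangle, so at least 3 colors are needed.
A valid assignment using 3 colors: A=green, B=green, C=blue, D=green, E=red, F=blue, G=red, H=blue, I=red, J=blue, K=red. Every edge joins two different colors.

3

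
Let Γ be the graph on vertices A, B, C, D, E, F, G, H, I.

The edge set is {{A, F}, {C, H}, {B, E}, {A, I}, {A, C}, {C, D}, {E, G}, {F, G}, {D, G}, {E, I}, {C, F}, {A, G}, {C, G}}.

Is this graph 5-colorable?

Yes

The chromatic number is 4. A, C, F, G are mutually adjacent (a clique of size 4), so at least 4 colors are needed.
One proper 4-coloring: A=3, B=2, C=1, D=3, E=1, F=4, G=2, H=2, I=2.
Since 5 ≥ 4, a proper 5-coloring certainly exists.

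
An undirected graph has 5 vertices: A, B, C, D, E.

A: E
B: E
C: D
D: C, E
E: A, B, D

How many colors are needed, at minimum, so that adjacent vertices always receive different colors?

C and D are adjacent, so at least 2 colors are needed.
2 colors suffice: color 1 → {C, E}; color 2 → {A, B, D}. Every edge joins two different colors.

2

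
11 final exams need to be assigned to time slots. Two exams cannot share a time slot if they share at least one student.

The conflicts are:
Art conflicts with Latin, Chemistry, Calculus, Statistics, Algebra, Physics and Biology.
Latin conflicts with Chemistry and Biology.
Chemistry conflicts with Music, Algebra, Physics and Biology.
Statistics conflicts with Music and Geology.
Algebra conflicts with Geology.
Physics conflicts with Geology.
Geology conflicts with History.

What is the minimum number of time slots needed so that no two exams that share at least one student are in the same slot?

Art, Latin, Chemistry, Biology pairwise conflict, so at least 4 time slots are needed.
Using 4 time slots: Art=1, Latin=3, Chemistry=2, Calculus=2, Statistics=2, Music=1, Algebra=3, Physics=3, Geology=1, History=2, Biology=4. Every pair that conflicts lands in different time slots.

4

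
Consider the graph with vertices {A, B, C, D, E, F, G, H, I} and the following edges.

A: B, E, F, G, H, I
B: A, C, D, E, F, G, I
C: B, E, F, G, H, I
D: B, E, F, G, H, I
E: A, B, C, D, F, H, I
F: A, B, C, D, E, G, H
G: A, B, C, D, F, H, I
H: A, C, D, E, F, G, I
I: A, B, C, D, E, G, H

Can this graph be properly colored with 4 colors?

The chromatic number is 4. B, D, G, I are mutually adjacent (a clique of size 4), so at least 4 colors are needed.
4 colors suffice: A=4, B=2, C=4, D=4, E=3, F=1, G=3, H=2, I=1.
That is already a proper 4-coloring.

Yes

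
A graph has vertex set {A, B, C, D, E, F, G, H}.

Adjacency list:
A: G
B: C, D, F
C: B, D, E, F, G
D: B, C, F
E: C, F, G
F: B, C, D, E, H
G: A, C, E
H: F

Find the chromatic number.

4

B, C, D, F are mutually adjacent (a clique of size 4), so at least 4 colors are needed.
4 colors suffice: A=red, B=yellow, C=red, D=green, E=green, F=blue, G=blue, H=red. No two adjacent vertices share a color.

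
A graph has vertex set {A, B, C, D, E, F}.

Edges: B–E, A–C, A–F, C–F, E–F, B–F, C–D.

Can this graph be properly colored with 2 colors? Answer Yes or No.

B, E, F are pairwise adjacent, so at least 3 colors are needed.
So 2 colors are not enough.

No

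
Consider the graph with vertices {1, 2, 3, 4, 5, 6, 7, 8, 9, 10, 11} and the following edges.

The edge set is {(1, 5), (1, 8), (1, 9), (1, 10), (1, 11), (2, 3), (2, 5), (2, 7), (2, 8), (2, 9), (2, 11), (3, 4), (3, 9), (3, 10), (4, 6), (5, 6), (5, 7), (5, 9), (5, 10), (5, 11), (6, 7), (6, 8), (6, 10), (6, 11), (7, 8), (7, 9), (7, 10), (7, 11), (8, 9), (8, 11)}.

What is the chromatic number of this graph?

2, 7, 8, 9 are pairwise adjacent (a clique of size 4), so at least 4 colors are needed.
A valid assignment using 4 colors: 1=b, 2=d, 3=a, 4=b, 5=a, 6=d, 7=b, 8=a, 9=c, 10=c, 11=c. Every edge joins two different colors.

4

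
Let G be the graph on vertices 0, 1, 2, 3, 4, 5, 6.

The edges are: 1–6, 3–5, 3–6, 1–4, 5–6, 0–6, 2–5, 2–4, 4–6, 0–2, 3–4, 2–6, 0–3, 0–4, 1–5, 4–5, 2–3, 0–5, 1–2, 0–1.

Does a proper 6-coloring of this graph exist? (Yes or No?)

The chromatic number is 6. 0, 2, 3, 4, 5, 6 are mutually adjacent (a clique of size 6), so at least 6 colors are needed.
6 colors suffice: color a → {0}; color b → {4}; color c → {5}; color d → {2}; color e → {6}; color f → {1, 3}.
That is already a proper 6-coloring.

Yes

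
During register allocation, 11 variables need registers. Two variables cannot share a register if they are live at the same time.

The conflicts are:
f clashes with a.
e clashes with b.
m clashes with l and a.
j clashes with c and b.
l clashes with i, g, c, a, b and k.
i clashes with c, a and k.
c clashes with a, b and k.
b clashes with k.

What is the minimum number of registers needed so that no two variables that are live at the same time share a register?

4

l, i, c, a pairwise conflict, so at least 4 registers are needed.
4 registers suffice: f=1, e=1, m=2, j=1, l=1, i=4, g=2, c=2, a=3, b=4, k=3. Each listed conflict is separated.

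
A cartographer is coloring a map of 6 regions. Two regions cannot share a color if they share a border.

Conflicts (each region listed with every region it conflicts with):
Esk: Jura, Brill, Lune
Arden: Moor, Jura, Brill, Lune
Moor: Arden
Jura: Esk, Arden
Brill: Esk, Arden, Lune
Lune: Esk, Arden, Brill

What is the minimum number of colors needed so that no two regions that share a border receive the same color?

3

Arden, Brill, Lune pairwise conflict, so at least 3 colors are needed.
3 colors suffice: color 1 → {Esk, Arden}; color 2 → {Moor, Jura, Brill}; color 3 → {Lune}. Each listed conflict is separated.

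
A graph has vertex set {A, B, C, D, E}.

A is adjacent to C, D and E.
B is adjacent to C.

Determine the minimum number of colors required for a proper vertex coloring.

2

A and D are adjacent, so at least 2 colors are needed.
A valid assignment using 2 colors: A=red, B=red, C=blue, D=blue, E=blue. No two adjacent vertices share a color.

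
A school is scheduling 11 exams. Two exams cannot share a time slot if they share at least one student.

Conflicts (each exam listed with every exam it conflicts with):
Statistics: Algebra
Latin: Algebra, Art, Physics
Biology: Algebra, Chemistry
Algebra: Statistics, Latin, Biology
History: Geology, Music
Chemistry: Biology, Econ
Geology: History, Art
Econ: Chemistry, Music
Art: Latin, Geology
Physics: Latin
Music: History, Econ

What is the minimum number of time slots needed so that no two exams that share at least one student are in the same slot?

The cycle Algebra-Latin-Art-Geology-History-Music-Econ-Chemistry-Biology-Algebra has odd length 9, so it cannot be 2-colored; at least 3 time slots are needed.
3 time slots suffice: time slot 1 → {Statistics, Latin, Biology, History, Econ}; time slot 2 → {Algebra, Chemistry, Art, Physics, Music}; time slot 3 → {Geology}. Every pair that conflicts lands in different time slots.

3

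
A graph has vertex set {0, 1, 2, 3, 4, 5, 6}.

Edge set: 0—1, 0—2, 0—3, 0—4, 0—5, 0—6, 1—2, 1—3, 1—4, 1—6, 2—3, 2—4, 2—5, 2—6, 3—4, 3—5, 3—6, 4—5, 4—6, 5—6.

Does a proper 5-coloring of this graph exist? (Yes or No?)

No

0, 2, 3, 4, 5, 6 form a clique, so at least 6 colors are needed.
So 5 colors are not enough.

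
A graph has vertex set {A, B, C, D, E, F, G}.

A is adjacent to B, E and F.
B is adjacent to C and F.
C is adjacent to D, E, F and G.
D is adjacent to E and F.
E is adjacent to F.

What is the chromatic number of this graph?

C, D, E, F are pairwise adjacent (a clique of size 4), so at least 4 colors are needed.
4 colors suffice: A=1, B=3, C=1, D=4, E=3, F=2, G=2. Every edge joins two different colors.

4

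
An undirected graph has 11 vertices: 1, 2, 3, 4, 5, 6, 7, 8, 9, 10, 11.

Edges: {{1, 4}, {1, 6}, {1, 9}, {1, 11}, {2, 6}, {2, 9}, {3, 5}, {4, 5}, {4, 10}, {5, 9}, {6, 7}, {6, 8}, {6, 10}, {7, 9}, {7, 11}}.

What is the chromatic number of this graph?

2

3 and 5 are adjacent, so at least 2 colors are needed.
2 colors suffice: 1=b, 2=b, 3=a, 4=a, 5=b, 6=a, 7=b, 8=b, 9=a, 10=b, 11=a. Each edge has distinct colors on its endpoints.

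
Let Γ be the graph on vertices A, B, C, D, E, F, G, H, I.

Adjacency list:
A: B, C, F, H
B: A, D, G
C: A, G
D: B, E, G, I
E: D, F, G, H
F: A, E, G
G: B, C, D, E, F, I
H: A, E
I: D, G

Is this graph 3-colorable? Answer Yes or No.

The chromatic number is 3. E, F, G are pairwise adjacent, so at least 3 colors are needed.
3 colors suffice: color 1 → {A, G}; color 2 → {C, D, F, H}; color 3 → {B, E, I}.
That is already a proper 3-coloring.

Yes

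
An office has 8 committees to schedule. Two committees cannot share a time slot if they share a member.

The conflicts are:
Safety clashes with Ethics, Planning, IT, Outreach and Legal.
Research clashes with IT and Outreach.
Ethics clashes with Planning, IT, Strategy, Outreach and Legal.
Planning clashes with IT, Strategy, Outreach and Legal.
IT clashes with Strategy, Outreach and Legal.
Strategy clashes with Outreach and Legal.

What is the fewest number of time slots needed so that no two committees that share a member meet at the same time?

Safety, Ethics, Planning, IT, Outreach are mutually in conflict, so at least 5 time slots are needed.
A valid assignment using 5 time slots: Safety=5, Research=2, Ethics=3, Planning=2, IT=1, Strategy=5, Outreach=4, Legal=4. Every pair that conflicts lands in different time slots.

5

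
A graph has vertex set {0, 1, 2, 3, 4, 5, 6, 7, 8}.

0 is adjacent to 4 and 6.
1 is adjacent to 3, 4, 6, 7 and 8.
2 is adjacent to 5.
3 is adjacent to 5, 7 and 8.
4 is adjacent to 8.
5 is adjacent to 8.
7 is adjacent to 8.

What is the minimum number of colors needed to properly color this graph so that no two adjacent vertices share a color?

1, 3, 7, 8 form a clique, so at least 4 colors are needed.
4 colors suffice: 0=red, 1=blue, 2=red, 3=green, 4=green, 5=blue, 6=green, 7=yellow, 8=red. Every edge joins two different colors.

4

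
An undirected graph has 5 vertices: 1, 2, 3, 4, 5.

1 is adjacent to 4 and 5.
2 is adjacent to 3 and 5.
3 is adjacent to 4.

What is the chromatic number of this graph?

3

The cycle 5-1-4-3-2-5 has odd length 5, so it cannot be 2-colored; at least 3 colors are needed.
3 colors suffice: color a → {4, 5}; color b → {1, 3}; color c → {2}. Every edge joins two different colors.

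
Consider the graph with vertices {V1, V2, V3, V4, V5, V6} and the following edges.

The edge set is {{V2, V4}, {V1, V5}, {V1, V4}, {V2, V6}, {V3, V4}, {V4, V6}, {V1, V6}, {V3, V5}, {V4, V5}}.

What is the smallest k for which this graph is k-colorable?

V2, V4, V6 are pairwise adjacent, so at least 3 colors are needed.
3 colors suffice: color 1 → {V4}; color 2 → {V5, V6}; color 3 → {V1, V2, V3}. No two adjacent vertices share a color.

3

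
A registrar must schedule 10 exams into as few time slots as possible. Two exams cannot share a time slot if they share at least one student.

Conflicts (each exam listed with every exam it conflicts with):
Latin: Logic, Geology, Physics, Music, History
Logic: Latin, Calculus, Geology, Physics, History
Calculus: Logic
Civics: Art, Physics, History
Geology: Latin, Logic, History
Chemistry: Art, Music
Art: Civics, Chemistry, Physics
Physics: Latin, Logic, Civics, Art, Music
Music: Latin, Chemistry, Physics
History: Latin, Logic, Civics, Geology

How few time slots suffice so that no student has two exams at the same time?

Latin, Logic, Geology, History all conflict with each other, so at least 4 time slots are needed.
4 time slots suffice: time slot 1 → {Logic, Civics, Music}; time slot 2 → {Calculus, Chemistry, Physics, History}; time slot 3 → {Latin, Art}; time slot 4 → {Geology}. Every pair that conflicts lands in different time slots.

4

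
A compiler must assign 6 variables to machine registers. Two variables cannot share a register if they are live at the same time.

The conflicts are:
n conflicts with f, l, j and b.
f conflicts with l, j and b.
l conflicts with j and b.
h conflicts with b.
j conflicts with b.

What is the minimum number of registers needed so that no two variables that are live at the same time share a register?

5

n, f, l, j, b are mutually in conflict, so at least 5 registers are needed.
A valid assignment using 5 registers: n=3, f=5, l=2, h=2, j=4, b=1. Every pair that conflicts lands in different registers.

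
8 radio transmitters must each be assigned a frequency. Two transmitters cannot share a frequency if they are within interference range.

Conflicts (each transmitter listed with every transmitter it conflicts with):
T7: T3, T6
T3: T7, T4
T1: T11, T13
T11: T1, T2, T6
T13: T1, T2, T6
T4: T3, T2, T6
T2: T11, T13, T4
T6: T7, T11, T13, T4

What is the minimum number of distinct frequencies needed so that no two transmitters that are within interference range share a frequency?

2

T4 and T6 conflict, so at least 2 frequencies are needed.
2 frequencies suffice: frequency 1 → {T3, T1, T2, T6}; frequency 2 → {T7, T11, T13, T4}. Each listed conflict is separated.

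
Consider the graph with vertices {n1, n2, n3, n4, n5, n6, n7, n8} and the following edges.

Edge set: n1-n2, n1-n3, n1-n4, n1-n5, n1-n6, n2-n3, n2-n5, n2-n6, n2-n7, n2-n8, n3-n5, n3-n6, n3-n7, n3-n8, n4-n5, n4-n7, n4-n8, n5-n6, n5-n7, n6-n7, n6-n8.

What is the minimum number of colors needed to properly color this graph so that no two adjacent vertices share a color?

5

n2, n3, n5, n6, n7 form a clique, so at least 5 colors are needed.
5 colors suffice: n1=purple, n2=yellow, n3=red, n4=red, n5=blue, n6=green, n7=purple, n8=blue. Every edge joins two different colors.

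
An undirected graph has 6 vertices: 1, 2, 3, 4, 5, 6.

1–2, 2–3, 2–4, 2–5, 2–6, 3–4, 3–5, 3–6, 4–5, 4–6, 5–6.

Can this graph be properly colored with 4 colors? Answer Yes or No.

No

2, 3, 4, 5, 6 are mutually adjacent (a clique of size 5), so at least 5 colors are needed.
So 4 colors are not enough.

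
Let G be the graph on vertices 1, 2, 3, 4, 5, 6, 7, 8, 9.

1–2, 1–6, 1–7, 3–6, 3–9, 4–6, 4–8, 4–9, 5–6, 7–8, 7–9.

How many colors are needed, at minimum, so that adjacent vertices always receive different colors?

3

The cycle 7-8-4-6-1-7 has odd length 5, so it cannot be 2-colored; at least 3 colors are needed.
3 colors suffice: color a → {2, 6, 8, 9}; color b → {1, 3, 4, 5}; color c → {7}. No two adjacent vertices share a color.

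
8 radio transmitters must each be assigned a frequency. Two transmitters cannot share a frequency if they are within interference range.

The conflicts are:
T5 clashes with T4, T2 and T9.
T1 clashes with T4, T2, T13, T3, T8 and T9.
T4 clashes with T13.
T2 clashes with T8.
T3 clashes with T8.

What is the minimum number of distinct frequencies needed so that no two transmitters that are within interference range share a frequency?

3

T1, T4, T13 all conflict with each other, so at least 3 frequencies are needed.
3 frequencies suffice: frequency 1 → {T5, T1}; frequency 2 → {T4, T2, T3, T9}; frequency 3 → {T13, T8}. Every pair that conflicts lands in different frequencies.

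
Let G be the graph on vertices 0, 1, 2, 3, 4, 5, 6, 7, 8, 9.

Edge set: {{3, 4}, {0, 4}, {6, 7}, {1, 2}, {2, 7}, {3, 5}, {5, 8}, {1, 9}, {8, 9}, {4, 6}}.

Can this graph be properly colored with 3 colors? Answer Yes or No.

The chromatic number is 3. The cycle 8-5-3-4-6-7-2-1-9-8 has odd length 9, so it cannot be 2-colored; at least 3 colors are needed.
A valid assignment using 3 colors: 0=blue, 1=blue, 2=red, 3=blue, 4=red, 5=red, 6=blue, 7=green, 8=blue, 9=red.
That is already a proper 3-coloring.

Yes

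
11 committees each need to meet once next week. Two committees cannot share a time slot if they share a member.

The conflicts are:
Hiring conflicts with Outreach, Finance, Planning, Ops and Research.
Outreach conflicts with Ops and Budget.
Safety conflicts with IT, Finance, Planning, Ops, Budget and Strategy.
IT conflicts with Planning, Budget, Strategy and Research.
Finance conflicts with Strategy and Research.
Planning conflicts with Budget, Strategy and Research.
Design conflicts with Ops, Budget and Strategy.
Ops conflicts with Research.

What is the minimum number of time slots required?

Safety, IT, Planning, Strategy pairwise conflict, so at least 4 time slots are needed.
Using 4 time slots: Hiring=1, Outreach=3, Safety=1, IT=3, Finance=2, Planning=2, Design=1, Ops=2, Budget=4, Strategy=4, Research=4. No two conflicting committees share a time slot.

4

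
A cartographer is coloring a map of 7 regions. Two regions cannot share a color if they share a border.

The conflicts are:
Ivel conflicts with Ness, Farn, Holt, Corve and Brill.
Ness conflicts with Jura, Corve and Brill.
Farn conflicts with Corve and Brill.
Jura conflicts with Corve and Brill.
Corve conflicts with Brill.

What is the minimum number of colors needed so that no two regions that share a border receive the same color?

Ness, Jura, Corve, Brill all conflict with each other, so at least 4 colors are needed.
4 colors suffice: color 1 → {Holt, Corve}; color 2 → {Ivel, Jura}; color 3 → {Brill}; color 4 → {Ness, Farn}. No two conflicting regions share a color.

4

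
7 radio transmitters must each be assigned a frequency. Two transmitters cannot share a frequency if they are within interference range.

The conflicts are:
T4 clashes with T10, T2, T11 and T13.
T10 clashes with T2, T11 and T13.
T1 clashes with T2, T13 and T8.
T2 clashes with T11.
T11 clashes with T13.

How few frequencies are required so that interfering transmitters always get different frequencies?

T4, T10, T2, T11 are mutually in conflict, so at least 4 frequencies are needed.
4 frequencies suffice: frequency 1 → {T2, T13, T8}; frequency 2 → {T10, T1}; frequency 3 → {T11}; frequency 4 → {T4}. No two conflicting transmitters share a frequency.

4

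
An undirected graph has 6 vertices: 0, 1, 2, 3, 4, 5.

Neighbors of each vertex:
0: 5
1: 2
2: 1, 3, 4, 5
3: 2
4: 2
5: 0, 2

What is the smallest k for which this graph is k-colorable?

0 and 5 are adjacent, so at least 2 colors are needed.
A valid assignment using 2 colors: 0=red, 1=blue, 2=red, 3=blue, 4=blue, 5=blue. Every edge joins two different colors.

2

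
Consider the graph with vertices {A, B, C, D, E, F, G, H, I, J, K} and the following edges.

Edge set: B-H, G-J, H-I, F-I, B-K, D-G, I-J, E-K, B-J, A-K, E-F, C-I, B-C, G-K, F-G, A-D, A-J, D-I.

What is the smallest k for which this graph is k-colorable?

D and G are adjacent, so at least 2 colors are needed.
2 colors suffice: A=1, B=1, C=2, D=2, E=1, F=2, G=1, H=2, I=1, J=2, K=2. Each edge has distinct colors on its endpoints.

2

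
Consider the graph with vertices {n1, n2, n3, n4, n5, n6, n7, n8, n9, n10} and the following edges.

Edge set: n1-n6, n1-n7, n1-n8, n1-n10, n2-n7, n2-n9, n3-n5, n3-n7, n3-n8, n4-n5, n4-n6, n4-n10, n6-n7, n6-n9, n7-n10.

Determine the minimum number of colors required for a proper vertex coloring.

3

n1, n6, n7 form a triangle, so at least 3 colors are needed.
3 colors suffice: n1=3, n2=2, n3=2, n4=1, n5=3, n6=2, n7=1, n8=1, n9=1, n10=2. Each edge has distinct colors on its endpoints.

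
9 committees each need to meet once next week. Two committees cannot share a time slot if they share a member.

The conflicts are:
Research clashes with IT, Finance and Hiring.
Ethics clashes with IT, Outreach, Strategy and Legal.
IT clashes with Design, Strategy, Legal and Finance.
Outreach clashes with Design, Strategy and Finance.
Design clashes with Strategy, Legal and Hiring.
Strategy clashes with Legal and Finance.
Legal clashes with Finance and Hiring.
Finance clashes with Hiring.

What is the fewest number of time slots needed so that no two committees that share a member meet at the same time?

Ethics, IT, Strategy, Legal pairwise conflict, so at least 4 time slots are needed.
A valid assignment using 4 time slots: Research=4, Ethics=1, IT=3, Outreach=3, Design=1, Strategy=2, Legal=4, Finance=1, Hiring=2. Every pair that conflicts lands in different time slots.

4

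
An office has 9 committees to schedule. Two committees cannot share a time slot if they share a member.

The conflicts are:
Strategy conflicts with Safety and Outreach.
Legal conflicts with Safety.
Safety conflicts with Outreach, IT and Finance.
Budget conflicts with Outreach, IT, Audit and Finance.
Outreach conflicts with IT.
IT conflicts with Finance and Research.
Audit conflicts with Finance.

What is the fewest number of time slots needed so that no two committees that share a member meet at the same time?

3

Strategy, Safety, Outreach pairwise conflict, so at least 3 time slots are needed.
3 time slots suffice: Strategy=2, Legal=2, Safety=1, Budget=1, Outreach=3, IT=2, Audit=2, Finance=3, Research=1. Every pair that conflicts lands in different time slots.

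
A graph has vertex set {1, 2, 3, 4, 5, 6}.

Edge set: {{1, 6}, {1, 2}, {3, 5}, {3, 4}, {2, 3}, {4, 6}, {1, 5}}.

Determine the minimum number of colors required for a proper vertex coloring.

3

The cycle 4-3-2-1-6-4 has odd length 5, so it cannot be 2-colored; at least 3 colors are needed.
3 colors suffice: color a → {1, 3}; color b → {2, 5, 6}; color c → {4}. No two adjacent vertices share a color.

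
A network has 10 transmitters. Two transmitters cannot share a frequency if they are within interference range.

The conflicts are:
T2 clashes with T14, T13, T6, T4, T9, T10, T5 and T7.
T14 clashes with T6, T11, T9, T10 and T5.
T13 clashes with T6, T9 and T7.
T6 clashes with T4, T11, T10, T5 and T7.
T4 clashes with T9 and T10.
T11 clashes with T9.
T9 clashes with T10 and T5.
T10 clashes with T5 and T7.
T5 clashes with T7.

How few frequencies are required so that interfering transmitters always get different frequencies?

T2, T6, T10, T5, T7 are mutually in conflict, so at least 5 frequencies are needed.
A valid assignment using 5 frequencies: T2=2, T14=4, T13=3, T6=1, T4=4, T11=2, T9=1, T10=3, T5=5, T7=4. No two conflicting transmitters share a frequency.

5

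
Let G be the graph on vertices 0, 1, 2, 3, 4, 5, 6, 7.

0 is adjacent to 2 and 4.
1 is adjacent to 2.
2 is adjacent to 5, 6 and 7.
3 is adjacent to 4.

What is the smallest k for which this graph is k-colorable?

2 and 6 are adjacent, so at least 2 colors are needed.
2 colors suffice: color a → {2, 4}; color b → {0, 1, 3, 5, 6, 7}. Every edge joins two different colors.

2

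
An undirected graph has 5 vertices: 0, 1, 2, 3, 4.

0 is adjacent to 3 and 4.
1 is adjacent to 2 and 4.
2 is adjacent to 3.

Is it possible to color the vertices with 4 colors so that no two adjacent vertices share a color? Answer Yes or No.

The chromatic number is 3. The cycle 1-2-3-0-4-1 has odd length 5, so it cannot be 2-colored; at least 3 colors are needed.
3 colors suffice: color a → {1, 3}; color b → {2, 4}; color c → {0}.
Since 4 ≥ 3, a proper 4-coloring certainly exists.

Yes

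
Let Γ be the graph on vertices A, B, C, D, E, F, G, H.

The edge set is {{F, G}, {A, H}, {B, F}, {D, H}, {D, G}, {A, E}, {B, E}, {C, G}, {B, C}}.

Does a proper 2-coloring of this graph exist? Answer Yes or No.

The cycle D-H-A-E-B-F-G-D has odd length 7, so it cannot be 2-colored; at least 3 colors are needed.
So 2 colors are not enough.

No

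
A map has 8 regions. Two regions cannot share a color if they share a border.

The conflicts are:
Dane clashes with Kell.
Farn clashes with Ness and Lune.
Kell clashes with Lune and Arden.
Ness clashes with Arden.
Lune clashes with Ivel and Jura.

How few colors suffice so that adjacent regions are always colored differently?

The cycle Lune-Kell-Arden-Ness-Farn-Lune has odd length 5, so it cannot be 2-colored; at least 3 colors are needed.
3 colors suffice: color 1 → {Dane, Lune, Arden}; color 2 → {Farn, Kell, Ivel, Jura}; color 3 → {Ness}. No two conflicting regions share a color.

3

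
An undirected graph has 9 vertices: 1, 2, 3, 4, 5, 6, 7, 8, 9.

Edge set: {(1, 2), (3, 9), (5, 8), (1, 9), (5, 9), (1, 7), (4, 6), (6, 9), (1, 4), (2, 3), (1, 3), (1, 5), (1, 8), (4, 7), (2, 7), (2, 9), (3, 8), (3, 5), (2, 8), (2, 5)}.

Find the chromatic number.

5

1, 2, 3, 5, 9 form a clique, so at least 5 colors are needed.
5 colors suffice: color red → {1, 6}; color blue → {2, 4}; color green → {3, 7}; color yellow → {8, 9}; color purple → {5}. Every edge joins two different colors.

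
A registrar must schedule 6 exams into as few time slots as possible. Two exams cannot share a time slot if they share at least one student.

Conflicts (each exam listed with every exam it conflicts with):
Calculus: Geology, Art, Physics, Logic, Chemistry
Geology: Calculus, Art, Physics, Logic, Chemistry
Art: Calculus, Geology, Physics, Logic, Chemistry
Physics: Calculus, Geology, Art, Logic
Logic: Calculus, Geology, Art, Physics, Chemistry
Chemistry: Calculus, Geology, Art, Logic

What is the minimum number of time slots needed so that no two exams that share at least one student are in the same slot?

Calculus, Geology, Art, Logic, Chemistry all conflict with each other, so at least 5 time slots are needed.
5 time slots suffice: time slot 1 → {Calculus}; time slot 2 → {Geology}; time slot 3 → {Logic}; time slot 4 → {Art}; time slot 5 → {Physics, Chemistry}. Every pair that conflicts lands in different time slots.

5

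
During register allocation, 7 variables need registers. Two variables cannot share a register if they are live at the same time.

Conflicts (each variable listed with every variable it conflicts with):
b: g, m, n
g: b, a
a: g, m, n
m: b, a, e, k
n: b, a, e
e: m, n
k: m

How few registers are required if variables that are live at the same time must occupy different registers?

2

g and a conflict, so at least 2 registers are needed.
2 registers suffice: b=2, g=1, a=2, m=1, n=1, e=2, k=2. Each listed conflict is separated.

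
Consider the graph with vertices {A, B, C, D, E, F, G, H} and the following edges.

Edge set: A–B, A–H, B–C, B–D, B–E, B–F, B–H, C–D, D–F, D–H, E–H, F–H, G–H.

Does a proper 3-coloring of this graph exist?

B, D, F, H are pairwise adjacent (a clique of size 4), so at least 4 colors are needed.
So 3 colors are not enough.

No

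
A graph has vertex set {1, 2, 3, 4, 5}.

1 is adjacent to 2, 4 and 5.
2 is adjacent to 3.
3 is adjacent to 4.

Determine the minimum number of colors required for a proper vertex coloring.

2

2 and 3 are adjacent, so at least 2 colors are needed.
One proper 2-coloring: 1=red, 2=blue, 3=red, 4=blue, 5=blue. Each edge has distinct colors on its endpoints.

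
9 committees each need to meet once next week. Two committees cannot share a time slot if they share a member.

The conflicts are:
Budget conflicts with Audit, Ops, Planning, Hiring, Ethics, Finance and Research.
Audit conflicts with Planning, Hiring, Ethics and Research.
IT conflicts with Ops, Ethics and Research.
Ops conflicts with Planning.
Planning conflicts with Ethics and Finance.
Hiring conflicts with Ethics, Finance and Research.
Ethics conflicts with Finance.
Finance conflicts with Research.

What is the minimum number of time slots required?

Budget, Planning, Ethics, Finance pairwise conflict, so at least 4 time slots are needed.
4 time slots suffice: Budget=1, Audit=4, IT=1, Ops=2, Planning=3, Hiring=3, Ethics=2, Finance=4, Research=2. Each listed conflict is separated.

4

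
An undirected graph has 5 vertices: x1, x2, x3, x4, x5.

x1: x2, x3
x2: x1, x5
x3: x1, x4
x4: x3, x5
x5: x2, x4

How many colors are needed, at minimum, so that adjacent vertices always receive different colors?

3

The cycle x4-x5-x2-x1-x3-x4 has odd length 5, so it cannot be 2-colored; at least 3 colors are needed.
3 colors suffice: color 1 → {x2, x4}; color 2 → {x1, x5}; color 3 → {x3}. No two adjacent vertices share a color.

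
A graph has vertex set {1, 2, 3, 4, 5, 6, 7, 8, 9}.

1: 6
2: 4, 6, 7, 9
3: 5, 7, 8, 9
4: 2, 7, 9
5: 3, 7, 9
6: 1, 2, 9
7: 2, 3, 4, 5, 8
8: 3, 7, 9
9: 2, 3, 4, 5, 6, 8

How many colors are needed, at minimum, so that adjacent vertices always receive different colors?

3

3, 7, 8 are pairwise adjacent, so at least 3 colors are needed.
3 colors suffice: color red → {1, 7, 9}; color blue → {2, 3}; color green → {4, 5, 6, 8}. No two adjacent vertices share a color.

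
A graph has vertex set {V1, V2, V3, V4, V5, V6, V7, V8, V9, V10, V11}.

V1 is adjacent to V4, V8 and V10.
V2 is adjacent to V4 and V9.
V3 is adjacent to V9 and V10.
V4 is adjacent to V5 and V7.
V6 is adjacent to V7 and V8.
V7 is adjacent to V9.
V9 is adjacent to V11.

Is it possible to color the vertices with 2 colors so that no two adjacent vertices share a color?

No

The cycle V4-V1-V8-V6-V7-V4 has odd length 5, so it cannot be 2-colored; at least 3 colors are needed.
So 2 colors are not enough.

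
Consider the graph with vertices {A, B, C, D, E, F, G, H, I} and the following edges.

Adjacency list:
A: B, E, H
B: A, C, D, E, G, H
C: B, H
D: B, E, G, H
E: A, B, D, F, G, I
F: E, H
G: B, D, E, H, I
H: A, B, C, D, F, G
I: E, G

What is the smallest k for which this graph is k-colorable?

B, D, G, H form a clique, so at least 4 colors are needed.
4 colors suffice: color red → {E, H}; color blue → {B, F, I}; color green → {A, C, G}; color yellow → {D}. Each edge has distinct colors on its endpoints.

4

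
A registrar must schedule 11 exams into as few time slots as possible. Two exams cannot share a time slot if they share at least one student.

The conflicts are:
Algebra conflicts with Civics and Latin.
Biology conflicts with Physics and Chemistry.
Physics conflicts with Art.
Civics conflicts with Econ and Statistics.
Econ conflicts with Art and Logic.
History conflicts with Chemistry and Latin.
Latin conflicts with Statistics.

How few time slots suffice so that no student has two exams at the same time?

3

The cycle Physics-Art-Econ-Civics-Statistics-Latin-History-Chemistry-Biology-Physics has odd length 9, so it cannot be 2-colored; at least 3 time slots are needed.
3 time slots suffice: Algebra=3, Biology=2, Physics=1, Civics=2, Econ=1, Art=2, History=2, Chemistry=1, Logic=2, Latin=1, Statistics=3. No two conflicting exams share a time slot.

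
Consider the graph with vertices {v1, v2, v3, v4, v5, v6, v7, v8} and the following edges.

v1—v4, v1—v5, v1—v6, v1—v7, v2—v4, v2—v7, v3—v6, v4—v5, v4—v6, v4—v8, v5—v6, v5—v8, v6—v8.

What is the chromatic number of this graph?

v1, v4, v5, v6 are mutually adjacent (a clique of size 4), so at least 4 colors are needed.
4 colors suffice: v1=3, v2=3, v3=2, v4=2, v5=4, v6=1, v7=1, v8=3. Every edge joins two different colors.

4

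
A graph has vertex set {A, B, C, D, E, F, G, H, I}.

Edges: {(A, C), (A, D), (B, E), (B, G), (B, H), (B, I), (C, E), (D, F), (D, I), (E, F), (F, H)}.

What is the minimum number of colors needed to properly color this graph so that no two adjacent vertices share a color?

The cycle D-A-C-E-F-D has odd length 5, so it cannot be 2-colored; at least 3 colors are needed.
A valid assignment using 3 colors: A=blue, B=red, C=red, D=red, E=green, F=blue, G=blue, H=green, I=blue. Every edge joins two different colors.

3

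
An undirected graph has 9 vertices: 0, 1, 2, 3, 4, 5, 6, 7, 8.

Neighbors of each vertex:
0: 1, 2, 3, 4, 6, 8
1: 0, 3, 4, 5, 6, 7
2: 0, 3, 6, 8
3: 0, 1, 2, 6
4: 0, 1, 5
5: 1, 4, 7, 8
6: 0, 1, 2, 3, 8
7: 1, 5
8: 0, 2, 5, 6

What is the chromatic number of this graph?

4

0, 1, 3, 6 are mutually adjacent (a clique of size 4), so at least 4 colors are needed.
4 colors suffice: color red → {1, 2}; color blue → {0, 5}; color green → {4, 6, 7}; color yellow → {3, 8}. Each edge has distinct colors on its endpoints.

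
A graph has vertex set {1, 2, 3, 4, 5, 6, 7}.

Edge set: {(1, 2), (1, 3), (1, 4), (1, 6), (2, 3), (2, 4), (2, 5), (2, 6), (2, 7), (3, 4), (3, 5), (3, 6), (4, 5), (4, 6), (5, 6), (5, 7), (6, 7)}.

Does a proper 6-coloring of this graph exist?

The chromatic number is 5. 2, 3, 4, 5, 6 are pairwise adjacent (a clique of size 5), so at least 5 colors are needed.
A valid assignment using 5 colors: 1=green, 2=blue, 3=yellow, 4=purple, 5=green, 6=red, 7=yellow.
Since 6 ≥ 5, a proper 6-coloring certainly exists.

Yes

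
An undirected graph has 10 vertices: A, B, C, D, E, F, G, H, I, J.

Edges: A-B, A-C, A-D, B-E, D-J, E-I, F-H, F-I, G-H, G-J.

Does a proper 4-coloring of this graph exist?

The chromatic number is 3. The cycle E-I-F-H-G-J-D-A-B-E has odd length 9, so it cannot be 2-colored; at least 3 colors are needed.
One proper 3-coloring: A=1, B=3, C=2, D=3, E=2, F=2, G=1, H=3, I=1, J=2.
Since 4 ≥ 3, a proper 4-coloring certainly exists.

Yes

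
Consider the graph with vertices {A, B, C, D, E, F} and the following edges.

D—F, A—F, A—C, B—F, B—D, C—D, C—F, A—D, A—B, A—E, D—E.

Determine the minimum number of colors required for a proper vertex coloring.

A, B, D, F are pairwise adjacent (a clique of size 4), so at least 4 colors are needed.
4 colors suffice: color 1 → {D}; color 2 → {A}; color 3 → {E, F}; color 4 → {B, C}. Every edge joins two different colors.

4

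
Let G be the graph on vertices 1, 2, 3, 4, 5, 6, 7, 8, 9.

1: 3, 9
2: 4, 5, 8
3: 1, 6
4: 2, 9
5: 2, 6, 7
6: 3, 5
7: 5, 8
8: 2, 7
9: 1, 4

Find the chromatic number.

3

The cycle 3-1-9-4-2-5-6-3 has odd length 7, so it cannot be 2-colored; at least 3 colors are needed.
3 colors suffice: color red → {1, 4, 5, 8}; color blue → {2, 3, 7, 9}; color green → {6}. Each edge has distinct colors on its endpoints.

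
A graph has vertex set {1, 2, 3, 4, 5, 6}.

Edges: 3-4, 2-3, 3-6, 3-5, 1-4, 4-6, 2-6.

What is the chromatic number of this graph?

2, 3, 6 form a triangle, so at least 3 colors are needed.
3 colors suffice: color red → {1, 3}; color blue → {5, 6}; color green → {2, 4}. No two adjacent vertices share a color.

3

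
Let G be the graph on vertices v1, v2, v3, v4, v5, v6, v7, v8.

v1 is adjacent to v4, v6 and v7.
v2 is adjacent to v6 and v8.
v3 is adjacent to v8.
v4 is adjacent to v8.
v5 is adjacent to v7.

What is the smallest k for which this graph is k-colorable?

The cycle v1-v4-v8-v2-v6-v1 has odd length 5, so it cannot be 2-colored; at least 3 colors are needed.
3 colors suffice: color red → {v1, v5, v8}; color blue → {v3, v4, v6, v7}; color green → {v2}. Each edge has distinct colors on its endpoints.

3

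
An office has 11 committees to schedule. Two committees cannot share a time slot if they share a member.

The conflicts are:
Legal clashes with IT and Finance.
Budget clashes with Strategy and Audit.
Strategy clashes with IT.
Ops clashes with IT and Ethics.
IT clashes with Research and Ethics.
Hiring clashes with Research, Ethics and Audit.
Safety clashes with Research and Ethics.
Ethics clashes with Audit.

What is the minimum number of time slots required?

3

Hiring, Ethics, Audit all conflict with each other, so at least 3 time slots are needed.
3 time slots suffice: time slot 1 → {Legal, Budget, Research, Ethics}; time slot 2 → {IT, Finance, Safety, Audit}; time slot 3 → {Strategy, Ops, Hiring}. Every pair that conflicts lands in different time slots.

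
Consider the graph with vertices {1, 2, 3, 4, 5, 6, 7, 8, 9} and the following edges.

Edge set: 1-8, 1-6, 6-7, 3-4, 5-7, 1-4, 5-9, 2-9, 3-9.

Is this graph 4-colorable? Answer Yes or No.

The chromatic number is 3. The cycle 4-3-9-5-7-6-1-4 has odd length 7, so it cannot be 2-colored; at least 3 colors are needed.
3 colors suffice: color red → {1, 7, 9}; color blue → {2, 4, 5, 6, 8}; color green → {3}.
Since 4 ≥ 3, a proper 4-coloring certainly exists.

Yes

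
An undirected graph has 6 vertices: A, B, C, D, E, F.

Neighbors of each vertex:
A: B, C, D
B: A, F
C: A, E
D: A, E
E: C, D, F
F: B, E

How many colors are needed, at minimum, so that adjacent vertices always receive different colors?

The cycle F-E-D-A-B-F has odd length 5, so it cannot be 2-colored; at least 3 colors are needed.
3 colors suffice: color red → {A, E}; color blue → {B, C, D}; color green → {F}. Each edge has distinct colors on its endpoints.

3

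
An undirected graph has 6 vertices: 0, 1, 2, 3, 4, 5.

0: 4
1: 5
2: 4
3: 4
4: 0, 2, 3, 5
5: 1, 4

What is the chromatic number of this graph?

2

0 and 4 are adjacent, so at least 2 colors are needed.
2 colors suffice: color a → {1, 4}; color b → {0, 2, 3, 5}. No two adjacent vertices share a color.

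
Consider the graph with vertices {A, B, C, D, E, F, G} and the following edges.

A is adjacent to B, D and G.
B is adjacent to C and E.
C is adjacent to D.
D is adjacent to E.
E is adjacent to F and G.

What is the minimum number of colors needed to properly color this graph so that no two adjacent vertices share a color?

B and C are adjacent, so at least 2 colors are needed.
One proper 2-coloring: A=1, B=2, C=1, D=2, E=1, F=2, G=2. No two adjacent vertices share a color.

2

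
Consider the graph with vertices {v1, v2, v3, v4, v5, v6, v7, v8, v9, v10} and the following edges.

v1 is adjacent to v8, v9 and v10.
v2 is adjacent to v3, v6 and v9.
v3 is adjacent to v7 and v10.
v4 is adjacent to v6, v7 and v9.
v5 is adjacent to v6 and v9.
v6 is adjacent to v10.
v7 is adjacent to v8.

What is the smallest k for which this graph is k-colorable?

3

The cycle v6-v4-v7-v3-v2-v6 has odd length 5, so it cannot be 2-colored; at least 3 colors are needed.
3 colors suffice: v1=2, v2=3, v3=2, v4=2, v5=2, v6=1, v7=1, v8=3, v9=1, v10=3. No two adjacent vertices share a color.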